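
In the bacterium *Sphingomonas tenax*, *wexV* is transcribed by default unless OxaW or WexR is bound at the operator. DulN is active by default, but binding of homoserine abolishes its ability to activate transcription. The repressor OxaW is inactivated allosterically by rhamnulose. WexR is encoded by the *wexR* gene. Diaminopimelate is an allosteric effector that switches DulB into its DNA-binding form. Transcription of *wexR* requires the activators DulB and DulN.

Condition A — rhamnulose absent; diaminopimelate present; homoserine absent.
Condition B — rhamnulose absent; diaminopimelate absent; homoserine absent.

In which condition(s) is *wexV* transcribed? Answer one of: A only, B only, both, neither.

neither

Condition A:
Rhamnulose is absent, so OxaW is active.
Diaminopimelate is present, so DulB is active.
Homoserine is absent, so DulN is active.
No repressor is bound and DulB and DulN are active, so *wexR* is transcribed.
So WexR is produced and active.
With repressor OxaW bound, *wexV* is not transcribed.
→ *wexV* is OFF in A.
Condition B:
Rhamnulose is absent, so OxaW is active.
Diaminopimelate is absent, so DulB is inactive.
Homoserine is absent, so DulN is active.
Required activator DulB is absent, so *wexR* is not transcribed.
So WexR is not produced.
With repressor OxaW bound, *wexV* is not transcribed.
→ *wexV* is OFF in B.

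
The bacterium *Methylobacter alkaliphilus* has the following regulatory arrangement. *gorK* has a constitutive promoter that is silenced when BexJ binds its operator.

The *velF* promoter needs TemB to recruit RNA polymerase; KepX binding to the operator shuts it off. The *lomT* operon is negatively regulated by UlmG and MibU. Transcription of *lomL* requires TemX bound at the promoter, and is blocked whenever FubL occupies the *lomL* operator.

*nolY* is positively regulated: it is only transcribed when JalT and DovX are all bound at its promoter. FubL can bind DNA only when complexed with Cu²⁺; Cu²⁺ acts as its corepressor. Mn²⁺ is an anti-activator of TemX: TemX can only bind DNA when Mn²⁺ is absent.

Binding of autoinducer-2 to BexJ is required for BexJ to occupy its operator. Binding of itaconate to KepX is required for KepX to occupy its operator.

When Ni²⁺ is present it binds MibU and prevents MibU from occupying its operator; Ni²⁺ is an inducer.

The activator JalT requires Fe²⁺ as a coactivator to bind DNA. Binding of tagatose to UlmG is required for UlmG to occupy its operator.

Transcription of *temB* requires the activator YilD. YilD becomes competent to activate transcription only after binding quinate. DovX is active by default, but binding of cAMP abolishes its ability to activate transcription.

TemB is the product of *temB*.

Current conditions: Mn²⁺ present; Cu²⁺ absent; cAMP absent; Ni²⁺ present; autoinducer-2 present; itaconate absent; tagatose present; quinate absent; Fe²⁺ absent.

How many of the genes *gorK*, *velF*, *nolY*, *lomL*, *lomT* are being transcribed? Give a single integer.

0

Autoinducer-2 is present, so BexJ is active.
With repressor BexJ bound, *gorK* is not transcribed.
→ *gorK* is OFF.
Itaconate is absent, so KepX is inactive.
Quinate is absent, so YilD is inactive.
Required activator YilD is absent, so *temB* is not transcribed.
So TemB is not produced.
Required activator TemB is absent, so *velF* is not transcribed.
→ *velF* is OFF.
Fe²⁺ is absent, so JalT is inactive.
cAMP is absent, so DovX is active.
Required activator JalT is absent, so *nolY* is not transcribed.
→ *nolY* is OFF.
Mn²⁺ is present, so TemX is inactive.
Cu²⁺ is absent, so FubL is inactive.
Required activator TemX is absent, so *lomL* is not transcribed.
→ *lomL* is OFF.
Tagatose is present, so UlmG is active.
Ni²⁺ is present, so MibU is inactive.
With repressor UlmG bound, *lomT* is not transcribed.
→ *lomT* is OFF.
0 of the 5 genes are transcribed.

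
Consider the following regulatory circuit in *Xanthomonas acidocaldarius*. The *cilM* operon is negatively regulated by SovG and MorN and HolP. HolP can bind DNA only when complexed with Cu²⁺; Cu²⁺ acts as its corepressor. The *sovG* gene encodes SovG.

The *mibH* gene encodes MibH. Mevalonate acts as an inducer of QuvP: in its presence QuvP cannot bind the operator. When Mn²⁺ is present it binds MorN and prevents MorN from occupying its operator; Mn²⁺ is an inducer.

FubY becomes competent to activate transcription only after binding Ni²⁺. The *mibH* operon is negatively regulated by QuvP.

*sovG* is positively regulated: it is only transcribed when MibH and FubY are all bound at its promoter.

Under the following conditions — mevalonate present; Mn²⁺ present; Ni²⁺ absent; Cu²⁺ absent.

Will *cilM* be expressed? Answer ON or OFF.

ON

Mevalonate is present, so QuvP is inactive.
With no repressor bound, *mibH* is transcribed.
So MibH is produced and active.
Ni²⁺ is absent, so FubY is inactive.
Required activator FubY is absent, so *sovG* is not transcribed.
So SovG is not produced.
Mn²⁺ is present, so MorN is inactive.
Cu²⁺ is absent, so HolP is inactive.
With no repressor bound, *cilM* is transcribed.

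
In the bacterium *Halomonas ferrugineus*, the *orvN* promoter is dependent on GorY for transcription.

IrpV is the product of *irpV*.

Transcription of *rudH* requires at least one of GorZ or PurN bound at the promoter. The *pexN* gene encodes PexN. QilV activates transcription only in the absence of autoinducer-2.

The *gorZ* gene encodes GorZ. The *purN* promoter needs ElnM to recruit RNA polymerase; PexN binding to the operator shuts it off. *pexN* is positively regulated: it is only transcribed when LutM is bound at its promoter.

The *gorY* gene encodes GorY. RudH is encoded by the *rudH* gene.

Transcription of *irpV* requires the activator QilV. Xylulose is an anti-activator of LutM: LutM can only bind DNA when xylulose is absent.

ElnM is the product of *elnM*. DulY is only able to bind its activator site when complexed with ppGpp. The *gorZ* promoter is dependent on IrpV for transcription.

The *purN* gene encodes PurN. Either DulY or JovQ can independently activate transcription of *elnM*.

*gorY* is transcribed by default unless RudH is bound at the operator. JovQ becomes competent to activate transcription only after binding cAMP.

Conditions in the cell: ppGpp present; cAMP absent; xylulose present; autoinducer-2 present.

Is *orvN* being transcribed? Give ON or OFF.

Autoinducer-2 is present, so QilV is inactive.
Required activator QilV is absent, so *irpV* is not transcribed.
So IrpV is not produced.
Required activator IrpV is absent, so *gorZ* is not transcribed.
So GorZ is not produced.
ppGpp is present, so DulY is active.
cAMP is absent, so JovQ is inactive.
Activator DulY is present, so *elnM* is transcribed.
So ElnM is produced and active.
Xylulose is present, so LutM is inactive.
Required activator LutM is absent, so *pexN* is not transcribed.
So PexN is not produced.
No repressor is bound and ElnM is active, so *purN* is transcribed.
So PurN is produced and active.
Activator PurN is present, so *rudH* is transcribed.
So RudH is produced and active.
With repressor RudH bound, *gorY* is not transcribed.
So GorY is not produced.
Required activator GorY is absent, so *orvN* is not transcribed.

OFF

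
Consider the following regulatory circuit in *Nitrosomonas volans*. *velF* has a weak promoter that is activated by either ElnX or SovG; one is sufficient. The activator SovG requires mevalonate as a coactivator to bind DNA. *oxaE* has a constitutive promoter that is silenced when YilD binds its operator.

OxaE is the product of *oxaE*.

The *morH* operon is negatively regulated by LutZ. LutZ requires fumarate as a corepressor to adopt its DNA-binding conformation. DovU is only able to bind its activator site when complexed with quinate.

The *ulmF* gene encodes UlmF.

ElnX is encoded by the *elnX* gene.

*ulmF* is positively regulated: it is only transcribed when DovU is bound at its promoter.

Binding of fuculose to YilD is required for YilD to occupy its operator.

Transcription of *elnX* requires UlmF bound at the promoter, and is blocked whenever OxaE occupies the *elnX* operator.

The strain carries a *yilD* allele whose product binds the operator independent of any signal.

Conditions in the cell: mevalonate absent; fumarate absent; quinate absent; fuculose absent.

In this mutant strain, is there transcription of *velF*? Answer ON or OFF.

OFF

YilD is constitutively active in this strain.
With repressor YilD bound, *oxaE* is not transcribed.
So OxaE is not produced.
Quinate is absent, so DovU is inactive.
Required activator DovU is absent, so *ulmF* is not transcribed.
So UlmF is not produced.
Required activator UlmF is absent, so *elnX* is not transcribed.
So ElnX is not produced.
Mevalonate is absent, so SovG is inactive.
No activator is available at the *velF* promoter, so *velF* is not transcribed.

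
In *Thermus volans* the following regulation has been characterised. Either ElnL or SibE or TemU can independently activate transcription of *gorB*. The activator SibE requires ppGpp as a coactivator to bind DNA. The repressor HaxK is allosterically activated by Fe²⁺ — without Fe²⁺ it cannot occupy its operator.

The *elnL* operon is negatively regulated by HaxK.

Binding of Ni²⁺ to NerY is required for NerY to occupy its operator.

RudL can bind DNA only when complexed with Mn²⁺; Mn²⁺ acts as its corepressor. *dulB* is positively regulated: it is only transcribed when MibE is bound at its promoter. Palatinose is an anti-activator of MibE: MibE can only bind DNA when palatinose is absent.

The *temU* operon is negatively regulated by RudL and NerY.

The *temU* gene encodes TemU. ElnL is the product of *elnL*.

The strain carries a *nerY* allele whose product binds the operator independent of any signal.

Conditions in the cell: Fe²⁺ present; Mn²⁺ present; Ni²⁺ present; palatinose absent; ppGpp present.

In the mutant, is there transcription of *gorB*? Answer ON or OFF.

Fe²⁺ is present, so HaxK is active.
With repressor HaxK bound, *elnL* is not transcribed.
So ElnL is not produced.
ppGpp is present, so SibE is active.
Mn²⁺ is present, so RudL is active.
NerY is constitutively active in this strain.
With repressor RudL bound, *temU* is not transcribed.
So TemU is not produced.
Activator SibE is present, so *gorB* is transcribed.

ON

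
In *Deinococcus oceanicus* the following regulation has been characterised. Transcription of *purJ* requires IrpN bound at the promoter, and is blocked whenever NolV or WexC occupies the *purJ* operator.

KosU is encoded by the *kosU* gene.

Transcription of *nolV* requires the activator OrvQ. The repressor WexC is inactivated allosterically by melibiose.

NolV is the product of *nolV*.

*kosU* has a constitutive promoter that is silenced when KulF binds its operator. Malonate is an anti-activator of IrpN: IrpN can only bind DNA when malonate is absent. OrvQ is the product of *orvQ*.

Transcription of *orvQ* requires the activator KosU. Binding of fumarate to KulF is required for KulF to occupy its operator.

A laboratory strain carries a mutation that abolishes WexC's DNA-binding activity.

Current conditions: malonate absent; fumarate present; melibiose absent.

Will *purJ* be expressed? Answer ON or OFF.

ON

Fumarate is present, so KulF is active.
With repressor KulF bound, *kosU* is not transcribed.
So KosU is not produced.
Required activator KosU is absent, so *orvQ* is not transcribed.
So OrvQ is not produced.
Required activator OrvQ is absent, so *nolV* is not transcribed.
So NolV is not produced.
WexC is non-functional in this strain, so it has no effect.
Malonate is absent, so IrpN is active.
No repressor is bound and IrpN is active, so *purJ* is transcribed.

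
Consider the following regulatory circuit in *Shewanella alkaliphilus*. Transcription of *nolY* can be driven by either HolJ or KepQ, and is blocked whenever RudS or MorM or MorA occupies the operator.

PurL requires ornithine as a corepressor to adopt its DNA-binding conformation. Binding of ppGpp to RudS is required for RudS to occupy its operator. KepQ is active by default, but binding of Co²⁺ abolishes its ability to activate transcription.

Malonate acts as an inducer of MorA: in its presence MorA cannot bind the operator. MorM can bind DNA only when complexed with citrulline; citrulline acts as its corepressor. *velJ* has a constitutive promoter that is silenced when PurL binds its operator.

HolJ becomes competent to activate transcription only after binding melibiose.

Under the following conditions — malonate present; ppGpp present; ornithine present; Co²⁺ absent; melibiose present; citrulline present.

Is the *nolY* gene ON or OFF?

Melibiose is present, so HolJ is active.
ppGpp is present, so RudS is active.
Citrulline is present, so MorM is active.
Malonate is present, so MorA is inactive.
Co²⁺ is absent, so KepQ is active.
With repressor RudS bound, *nolY* is not transcribed.

OFF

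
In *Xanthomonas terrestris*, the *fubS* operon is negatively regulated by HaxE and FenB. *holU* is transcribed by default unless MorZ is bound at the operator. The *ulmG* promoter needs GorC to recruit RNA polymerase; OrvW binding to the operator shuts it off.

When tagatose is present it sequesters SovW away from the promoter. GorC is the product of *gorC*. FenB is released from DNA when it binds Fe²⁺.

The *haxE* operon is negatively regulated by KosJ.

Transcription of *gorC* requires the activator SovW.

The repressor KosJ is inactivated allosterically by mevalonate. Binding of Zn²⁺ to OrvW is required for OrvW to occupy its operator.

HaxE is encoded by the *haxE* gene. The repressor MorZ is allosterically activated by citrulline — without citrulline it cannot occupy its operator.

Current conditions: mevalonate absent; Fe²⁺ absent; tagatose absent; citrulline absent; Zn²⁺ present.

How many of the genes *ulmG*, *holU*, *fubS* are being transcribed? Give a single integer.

1

Tagatose is absent, so SovW is active.
No repressor is bound and SovW is active, so *gorC* is transcribed.
So GorC is produced and active.
Zn²⁺ is present, so OrvW is active.
With repressor OrvW bound, *ulmG* is not transcribed.
→ *ulmG* is OFF.
Citrulline is absent, so MorZ is inactive.
With no repressor bound, *holU* is transcribed.
→ *holU* is ON.
Mevalonate is absent, so KosJ is active.
With repressor KosJ bound, *haxE* is not transcribed.
So HaxE is not produced.
Fe²⁺ is absent, so FenB is active.
With repressor FenB bound, *fubS* is not transcribed.
→ *fubS* is OFF.
1 of the 3 genes is transcribed.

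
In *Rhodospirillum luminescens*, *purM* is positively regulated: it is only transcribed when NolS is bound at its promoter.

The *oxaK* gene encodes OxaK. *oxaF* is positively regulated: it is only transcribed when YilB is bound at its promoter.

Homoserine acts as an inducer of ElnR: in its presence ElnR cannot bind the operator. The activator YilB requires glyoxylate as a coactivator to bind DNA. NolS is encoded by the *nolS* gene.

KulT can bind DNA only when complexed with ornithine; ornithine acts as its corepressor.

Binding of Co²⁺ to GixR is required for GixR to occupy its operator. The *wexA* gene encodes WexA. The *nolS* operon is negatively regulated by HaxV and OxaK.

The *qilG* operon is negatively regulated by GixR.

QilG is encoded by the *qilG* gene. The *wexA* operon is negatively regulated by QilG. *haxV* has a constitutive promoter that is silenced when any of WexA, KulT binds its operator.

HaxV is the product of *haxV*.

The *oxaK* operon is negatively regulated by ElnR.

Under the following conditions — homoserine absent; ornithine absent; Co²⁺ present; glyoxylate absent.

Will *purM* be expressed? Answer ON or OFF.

Co²⁺ is present, so GixR is active.
With repressor GixR bound, *qilG* is not transcribed.
So QilG is not produced.
With no repressor bound, *wexA* is transcribed.
So WexA is produced and active.
Ornithine is absent, so KulT is inactive.
With repressor WexA bound, *haxV* is not transcribed.
So HaxV is not produced.
Homoserine is absent, so ElnR is active.
With repressor ElnR bound, *oxaK* is not transcribed.
So OxaK is not produced.
With no repressor bound, *nolS* is transcribed.
So NolS is produced and active.
No repressor is bound and NolS is active, so *purM* is transcribed.

ON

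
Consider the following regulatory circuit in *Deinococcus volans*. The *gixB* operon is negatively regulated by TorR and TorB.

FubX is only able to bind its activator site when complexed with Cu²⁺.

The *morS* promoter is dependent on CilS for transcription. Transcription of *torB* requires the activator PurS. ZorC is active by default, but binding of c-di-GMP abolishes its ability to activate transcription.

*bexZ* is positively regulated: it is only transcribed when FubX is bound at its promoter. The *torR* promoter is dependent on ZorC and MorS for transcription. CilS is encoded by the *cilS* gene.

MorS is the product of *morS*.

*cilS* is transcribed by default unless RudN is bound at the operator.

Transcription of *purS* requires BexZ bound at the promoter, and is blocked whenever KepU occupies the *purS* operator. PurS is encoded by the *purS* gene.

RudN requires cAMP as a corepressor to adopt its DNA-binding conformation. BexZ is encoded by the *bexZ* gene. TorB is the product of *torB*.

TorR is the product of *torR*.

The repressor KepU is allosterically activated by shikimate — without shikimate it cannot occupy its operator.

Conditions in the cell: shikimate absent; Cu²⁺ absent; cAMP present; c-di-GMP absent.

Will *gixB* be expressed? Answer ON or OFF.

c-di-GMP is absent, so ZorC is active.
cAMP is present, so RudN is active.
With repressor RudN bound, *cilS* is not transcribed.
So CilS is not produced.
Required activator CilS is absent, so *morS* is not transcribed.
So MorS is not produced.
Required activator MorS is absent, so *torR* is not transcribed.
So TorR is not produced.
Cu²⁺ is absent, so FubX is inactive.
Required activator FubX is absent, so *bexZ* is not transcribed.
So BexZ is not produced.
Shikimate is absent, so KepU is inactive.
Required activator BexZ is absent, so *purS* is not transcribed.
So PurS is not produced.
Required activator PurS is absent, so *torB* is not transcribed.
So TorB is not produced.
With no repressor bound, *gixB* is transcribed.

ON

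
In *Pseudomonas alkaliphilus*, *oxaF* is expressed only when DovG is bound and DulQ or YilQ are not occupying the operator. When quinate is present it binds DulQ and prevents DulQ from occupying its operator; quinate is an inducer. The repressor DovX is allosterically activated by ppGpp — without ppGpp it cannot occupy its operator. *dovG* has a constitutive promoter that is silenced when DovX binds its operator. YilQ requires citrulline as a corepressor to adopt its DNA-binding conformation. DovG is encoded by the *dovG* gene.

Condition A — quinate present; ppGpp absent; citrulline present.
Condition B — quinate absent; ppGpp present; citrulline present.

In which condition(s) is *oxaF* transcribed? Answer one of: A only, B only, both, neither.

neither

Condition A:
Quinate is present, so DulQ is inactive.
ppGpp is absent, so DovX is inactive.
With no repressor bound, *dovG* is transcribed.
So DovG is produced and active.
Citrulline is present, so YilQ is active.
With repressor YilQ bound, *oxaF* is not transcribed.
→ *oxaF* is OFF in A.
Condition B:
Quinate is absent, so DulQ is active.
ppGpp is present, so DovX is active.
With repressor DovX bound, *dovG* is not transcribed.
So DovG is not produced.
Citrulline is present, so YilQ is active.
With repressor DulQ bound, *oxaF* is not transcribed.
→ *oxaF* is OFF in B.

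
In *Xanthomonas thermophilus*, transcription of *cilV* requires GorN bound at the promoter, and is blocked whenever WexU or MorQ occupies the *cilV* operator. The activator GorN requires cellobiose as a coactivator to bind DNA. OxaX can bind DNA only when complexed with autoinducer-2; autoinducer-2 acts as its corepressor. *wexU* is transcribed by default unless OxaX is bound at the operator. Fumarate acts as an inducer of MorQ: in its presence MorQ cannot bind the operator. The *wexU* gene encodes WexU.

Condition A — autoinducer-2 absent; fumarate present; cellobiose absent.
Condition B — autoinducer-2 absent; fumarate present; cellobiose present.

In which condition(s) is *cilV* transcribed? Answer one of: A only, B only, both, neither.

neither

Condition A:
Autoinducer-2 is absent, so OxaX is inactive.
With no repressor bound, *wexU* is transcribed.
So WexU is produced and active.
Fumarate is present, so MorQ is inactive.
Cellobiose is absent, so GorN is inactive.
With repressor WexU bound, *cilV* is not transcribed.
→ *cilV* is OFF in A.
Condition B:
Autoinducer-2 is absent, so OxaX is inactive.
With no repressor bound, *wexU* is transcribed.
So WexU is produced and active.
Fumarate is present, so MorQ is inactive.
Cellobiose is present, so GorN is active.
With repressor WexU bound, *cilV* is not transcribed.
→ *cilV* is OFF in B.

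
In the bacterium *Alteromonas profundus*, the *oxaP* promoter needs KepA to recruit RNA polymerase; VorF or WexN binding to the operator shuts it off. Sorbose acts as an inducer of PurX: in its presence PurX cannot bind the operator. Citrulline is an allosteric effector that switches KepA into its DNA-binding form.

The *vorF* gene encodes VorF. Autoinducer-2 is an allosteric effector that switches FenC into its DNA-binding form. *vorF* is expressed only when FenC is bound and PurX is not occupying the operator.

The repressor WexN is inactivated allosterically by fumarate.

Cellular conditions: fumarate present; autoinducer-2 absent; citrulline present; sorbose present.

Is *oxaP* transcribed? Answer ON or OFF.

ON

Autoinducer-2 is absent, so FenC is inactive.
Sorbose is present, so PurX is inactive.
Required activator FenC is absent, so *vorF* is not transcribed.
So VorF is not produced.
Fumarate is present, so WexN is inactive.
Citrulline is present, so KepA is active.
No repressor is bound and KepA is active, so *oxaP* is transcribed.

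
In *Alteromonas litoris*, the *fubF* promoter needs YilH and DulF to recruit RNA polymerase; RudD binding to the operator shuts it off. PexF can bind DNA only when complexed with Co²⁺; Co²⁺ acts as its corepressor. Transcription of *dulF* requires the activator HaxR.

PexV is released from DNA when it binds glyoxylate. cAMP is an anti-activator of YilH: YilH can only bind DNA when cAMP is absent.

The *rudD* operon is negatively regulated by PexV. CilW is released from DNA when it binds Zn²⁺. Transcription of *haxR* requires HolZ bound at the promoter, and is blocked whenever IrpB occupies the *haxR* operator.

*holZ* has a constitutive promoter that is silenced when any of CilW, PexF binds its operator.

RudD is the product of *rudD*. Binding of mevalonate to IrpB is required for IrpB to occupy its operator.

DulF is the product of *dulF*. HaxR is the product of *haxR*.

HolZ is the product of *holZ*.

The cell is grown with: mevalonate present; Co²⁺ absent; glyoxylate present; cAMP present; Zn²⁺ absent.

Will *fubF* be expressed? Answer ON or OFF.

cAMP is present, so YilH is inactive.
Mevalonate is present, so IrpB is active.
Zn²⁺ is absent, so CilW is active.
Co²⁺ is absent, so PexF is inactive.
With repressor CilW bound, *holZ* is not transcribed.
So HolZ is not produced.
With repressor IrpB bound, *haxR* is not transcribed.
So HaxR is not produced.
Required activator HaxR is absent, so *dulF* is not transcribed.
So DulF is not produced.
Glyoxylate is present, so PexV is inactive.
With no repressor bound, *rudD* is transcribed.
So RudD is produced and active.
With repressor RudD bound, *fubF* is not transcribed.

OFF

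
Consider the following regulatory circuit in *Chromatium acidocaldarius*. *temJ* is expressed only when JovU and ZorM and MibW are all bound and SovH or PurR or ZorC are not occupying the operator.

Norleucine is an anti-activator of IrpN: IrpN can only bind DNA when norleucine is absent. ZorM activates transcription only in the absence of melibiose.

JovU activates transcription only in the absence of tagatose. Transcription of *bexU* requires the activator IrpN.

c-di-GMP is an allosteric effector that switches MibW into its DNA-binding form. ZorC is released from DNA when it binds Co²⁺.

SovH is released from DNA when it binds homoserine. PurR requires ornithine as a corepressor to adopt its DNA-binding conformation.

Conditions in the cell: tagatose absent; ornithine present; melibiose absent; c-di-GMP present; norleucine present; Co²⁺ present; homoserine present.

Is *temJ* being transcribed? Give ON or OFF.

Homoserine is present, so SovH is inactive.
Ornithine is present, so PurR is active.
Tagatose is absent, so JovU is active.
Co²⁺ is present, so ZorC is inactive.
Melibiose is absent, so ZorM is active.
c-di-GMP is present, so MibW is active.
With repressor PurR bound, *temJ* is not transcribed.

OFF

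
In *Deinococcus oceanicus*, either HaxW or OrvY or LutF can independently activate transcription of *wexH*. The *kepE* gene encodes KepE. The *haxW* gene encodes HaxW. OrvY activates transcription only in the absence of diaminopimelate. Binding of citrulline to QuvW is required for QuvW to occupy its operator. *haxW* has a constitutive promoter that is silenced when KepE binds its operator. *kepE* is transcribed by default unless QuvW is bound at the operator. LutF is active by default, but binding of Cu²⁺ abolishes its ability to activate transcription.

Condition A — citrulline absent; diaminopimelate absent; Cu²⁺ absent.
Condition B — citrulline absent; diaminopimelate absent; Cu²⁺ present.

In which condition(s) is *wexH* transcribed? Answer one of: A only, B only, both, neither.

Condition A:
Citrulline is absent, so QuvW is inactive.
With no repressor bound, *kepE* is transcribed.
So KepE is produced and active.
With repressor KepE bound, *haxW* is not transcribed.
So HaxW is not produced.
Diaminopimelate is absent, so OrvY is active.
Cu²⁺ is absent, so LutF is active.
Activator OrvY is present, so *wexH* is transcribed.
→ *wexH* is ON in A.
Condition B:
Citrulline is absent, so QuvW is inactive.
With no repressor bound, *kepE* is transcribed.
So KepE is produced and active.
With repressor KepE bound, *haxW* is not transcribed.
So HaxW is not produced.
Diaminopimelate is absent, so OrvY is active.
Cu²⁺ is present, so LutF is inactive.
Activator OrvY is present, so *wexH* is transcribed.
→ *wexH* is ON in B.

both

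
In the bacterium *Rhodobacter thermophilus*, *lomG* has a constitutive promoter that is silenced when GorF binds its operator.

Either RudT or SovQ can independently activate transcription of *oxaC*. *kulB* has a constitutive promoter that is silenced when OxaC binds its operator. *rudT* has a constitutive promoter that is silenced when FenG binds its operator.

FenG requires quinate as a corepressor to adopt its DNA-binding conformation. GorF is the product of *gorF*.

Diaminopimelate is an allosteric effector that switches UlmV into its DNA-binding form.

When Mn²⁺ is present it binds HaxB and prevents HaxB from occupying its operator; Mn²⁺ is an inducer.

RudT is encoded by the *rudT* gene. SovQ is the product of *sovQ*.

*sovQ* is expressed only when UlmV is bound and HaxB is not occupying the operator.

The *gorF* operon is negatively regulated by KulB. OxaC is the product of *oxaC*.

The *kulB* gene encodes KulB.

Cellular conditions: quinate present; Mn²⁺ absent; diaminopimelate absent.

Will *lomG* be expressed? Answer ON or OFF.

ON

Quinate is present, so FenG is active.
With repressor FenG bound, *rudT* is not transcribed.
So RudT is not produced.
Diaminopimelate is absent, so UlmV is inactive.
Mn²⁺ is absent, so HaxB is active.
With repressor HaxB bound, *sovQ* is not transcribed.
So SovQ is not produced.
No activator is available at the *oxaC* promoter, so *oxaC* is not transcribed.
So OxaC is not produced.
With no repressor bound, *kulB* is transcribed.
So KulB is produced and active.
With repressor KulB bound, *gorF* is not transcribed.
So GorF is not produced.
With no repressor bound, *lomG* is transcribed.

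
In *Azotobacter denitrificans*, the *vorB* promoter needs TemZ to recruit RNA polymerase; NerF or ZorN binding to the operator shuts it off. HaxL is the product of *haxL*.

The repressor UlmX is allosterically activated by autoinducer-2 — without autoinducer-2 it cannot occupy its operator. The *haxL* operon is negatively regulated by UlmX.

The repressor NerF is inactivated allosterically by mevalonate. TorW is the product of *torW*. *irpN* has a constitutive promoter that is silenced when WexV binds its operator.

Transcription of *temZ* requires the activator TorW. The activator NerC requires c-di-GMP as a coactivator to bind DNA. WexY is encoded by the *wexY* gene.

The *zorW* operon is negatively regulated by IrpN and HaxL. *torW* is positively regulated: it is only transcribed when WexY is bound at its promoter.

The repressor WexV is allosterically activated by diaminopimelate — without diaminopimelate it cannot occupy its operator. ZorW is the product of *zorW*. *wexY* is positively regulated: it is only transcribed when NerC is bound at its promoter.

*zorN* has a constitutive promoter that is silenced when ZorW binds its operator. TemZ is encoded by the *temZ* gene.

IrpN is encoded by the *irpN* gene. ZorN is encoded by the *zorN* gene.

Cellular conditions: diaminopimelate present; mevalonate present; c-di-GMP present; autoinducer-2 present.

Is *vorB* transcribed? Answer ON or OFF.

c-di-GMP is present, so NerC is active.
No repressor is bound and NerC is active, so *wexY* is transcribed.
So WexY is produced and active.
No repressor is bound and WexY is active, so *torW* is transcribed.
So TorW is produced and active.
No repressor is bound and TorW is active, so *temZ* is transcribed.
So TemZ is produced and active.
Mevalonate is present, so NerF is inactive.
Diaminopimelate is present, so WexV is active.
With repressor WexV bound, *irpN* is not transcribed.
So IrpN is not produced.
Autoinducer-2 is present, so UlmX is active.
With repressor UlmX bound, *haxL* is not transcribed.
So HaxL is not produced.
With no repressor bound, *zorW* is transcribed.
So ZorW is produced and active.
With repressor ZorW bound, *zorN* is not transcribed.
So ZorN is not produced.
No repressor is bound and TemZ is active, so *vorB* is transcribed.

ON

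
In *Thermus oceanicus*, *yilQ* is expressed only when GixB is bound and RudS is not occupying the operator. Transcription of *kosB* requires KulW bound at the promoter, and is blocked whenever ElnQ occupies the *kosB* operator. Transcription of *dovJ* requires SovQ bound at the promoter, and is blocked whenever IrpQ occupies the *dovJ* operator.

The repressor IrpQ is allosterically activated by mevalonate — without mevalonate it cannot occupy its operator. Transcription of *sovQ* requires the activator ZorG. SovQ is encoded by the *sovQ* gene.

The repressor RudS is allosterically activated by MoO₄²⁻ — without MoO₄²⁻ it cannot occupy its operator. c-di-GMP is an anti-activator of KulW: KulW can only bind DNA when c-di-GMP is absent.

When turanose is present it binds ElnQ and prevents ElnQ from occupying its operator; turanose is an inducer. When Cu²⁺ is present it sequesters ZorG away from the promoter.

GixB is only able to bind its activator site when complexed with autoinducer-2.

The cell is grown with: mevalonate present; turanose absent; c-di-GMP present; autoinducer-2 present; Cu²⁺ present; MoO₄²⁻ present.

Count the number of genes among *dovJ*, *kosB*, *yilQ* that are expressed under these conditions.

Mevalonate is present, so IrpQ is active.
Cu²⁺ is present, so ZorG is inactive.
Required activator ZorG is absent, so *sovQ* is not transcribed.
So SovQ is not produced.
With repressor IrpQ bound, *dovJ* is not transcribed.
→ *dovJ* is OFF.
Turanose is absent, so ElnQ is active.
c-di-GMP is present, so KulW is inactive.
With repressor ElnQ bound, *kosB* is not transcribed.
→ *kosB* is OFF.
MoO₄²⁻ is present, so RudS is active.
Autoinducer-2 is present, so GixB is active.
With repressor RudS bound, *yilQ* is not transcribed.
→ *yilQ* is OFF.
0 of the 3 genes are transcribed.

0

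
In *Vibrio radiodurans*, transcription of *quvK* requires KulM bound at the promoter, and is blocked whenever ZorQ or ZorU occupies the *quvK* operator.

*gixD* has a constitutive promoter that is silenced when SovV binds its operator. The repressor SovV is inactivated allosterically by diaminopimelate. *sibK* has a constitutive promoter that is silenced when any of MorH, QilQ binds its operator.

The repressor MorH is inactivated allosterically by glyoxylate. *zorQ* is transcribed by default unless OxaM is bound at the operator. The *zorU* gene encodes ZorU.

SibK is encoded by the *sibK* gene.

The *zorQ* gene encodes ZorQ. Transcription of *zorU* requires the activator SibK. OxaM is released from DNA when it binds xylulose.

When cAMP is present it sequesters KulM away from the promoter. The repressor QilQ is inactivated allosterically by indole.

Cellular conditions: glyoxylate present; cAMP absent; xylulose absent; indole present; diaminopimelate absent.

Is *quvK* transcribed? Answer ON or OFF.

Xylulose is absent, so OxaM is active.
With repressor OxaM bound, *zorQ* is not transcribed.
So ZorQ is not produced.
cAMP is absent, so KulM is active.
Glyoxylate is present, so MorH is inactive.
Indole is present, so QilQ is inactive.
With no repressor bound, *sibK* is transcribed.
So SibK is produced and active.
No repressor is bound and SibK is active, so *zorU* is transcribed.
So ZorU is produced and active.
With repressor ZorU bound, *quvK* is not transcribed.

OFF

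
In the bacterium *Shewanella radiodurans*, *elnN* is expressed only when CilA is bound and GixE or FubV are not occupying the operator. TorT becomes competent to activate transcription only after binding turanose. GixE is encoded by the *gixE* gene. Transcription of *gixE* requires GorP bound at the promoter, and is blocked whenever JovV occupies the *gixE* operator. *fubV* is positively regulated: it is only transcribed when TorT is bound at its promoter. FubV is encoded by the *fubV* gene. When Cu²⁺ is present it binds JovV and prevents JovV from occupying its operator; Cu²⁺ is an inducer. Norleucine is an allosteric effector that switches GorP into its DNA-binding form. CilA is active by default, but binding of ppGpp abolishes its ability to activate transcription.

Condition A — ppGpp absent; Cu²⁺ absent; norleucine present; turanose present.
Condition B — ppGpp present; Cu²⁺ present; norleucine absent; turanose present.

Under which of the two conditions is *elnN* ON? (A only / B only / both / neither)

neither

Condition A:
ppGpp is absent, so CilA is active.
Cu²⁺ is absent, so JovV is active.
Norleucine is present, so GorP is active.
With repressor JovV bound, *gixE* is not transcribed.
So GixE is not produced.
Turanose is present, so TorT is active.
No repressor is bound and TorT is active, so *fubV* is transcribed.
So FubV is produced and active.
With repressor FubV bound, *elnN* is not transcribed.
→ *elnN* is OFF in A.
Condition B:
ppGpp is present, so CilA is inactive.
Cu²⁺ is present, so JovV is inactive.
Norleucine is absent, so GorP is inactive.
Required activator GorP is absent, so *gixE* is not transcribed.
So GixE is not produced.
Turanose is present, so TorT is active.
No repressor is bound and TorT is active, so *fubV* is transcribed.
So FubV is produced and active.
With repressor FubV bound, *elnN* is not transcribed.
→ *elnN* is OFF in B.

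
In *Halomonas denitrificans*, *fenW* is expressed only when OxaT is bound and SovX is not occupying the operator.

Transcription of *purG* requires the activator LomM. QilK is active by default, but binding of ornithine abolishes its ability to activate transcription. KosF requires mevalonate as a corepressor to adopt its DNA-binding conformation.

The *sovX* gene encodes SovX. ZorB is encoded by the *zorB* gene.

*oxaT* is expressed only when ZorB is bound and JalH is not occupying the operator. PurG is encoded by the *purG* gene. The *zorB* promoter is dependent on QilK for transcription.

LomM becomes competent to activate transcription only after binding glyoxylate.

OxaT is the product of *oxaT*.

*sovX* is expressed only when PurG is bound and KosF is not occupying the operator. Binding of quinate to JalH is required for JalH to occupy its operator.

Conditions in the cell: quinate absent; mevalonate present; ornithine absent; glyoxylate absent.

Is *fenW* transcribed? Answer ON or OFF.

Ornithine is absent, so QilK is active.
No repressor is bound and QilK is active, so *zorB* is transcribed.
So ZorB is produced and active.
Quinate is absent, so JalH is inactive.
No repressor is bound and ZorB is active, so *oxaT* is transcribed.
So OxaT is produced and active.
Mevalonate is present, so KosF is active.
Glyoxylate is absent, so LomM is inactive.
Required activator LomM is absent, so *purG* is not transcribed.
So PurG is not produced.
With repressor KosF bound, *sovX* is not transcribed.
So SovX is not produced.
No repressor is bound and OxaT is active, so *fenW* is transcribed.

ON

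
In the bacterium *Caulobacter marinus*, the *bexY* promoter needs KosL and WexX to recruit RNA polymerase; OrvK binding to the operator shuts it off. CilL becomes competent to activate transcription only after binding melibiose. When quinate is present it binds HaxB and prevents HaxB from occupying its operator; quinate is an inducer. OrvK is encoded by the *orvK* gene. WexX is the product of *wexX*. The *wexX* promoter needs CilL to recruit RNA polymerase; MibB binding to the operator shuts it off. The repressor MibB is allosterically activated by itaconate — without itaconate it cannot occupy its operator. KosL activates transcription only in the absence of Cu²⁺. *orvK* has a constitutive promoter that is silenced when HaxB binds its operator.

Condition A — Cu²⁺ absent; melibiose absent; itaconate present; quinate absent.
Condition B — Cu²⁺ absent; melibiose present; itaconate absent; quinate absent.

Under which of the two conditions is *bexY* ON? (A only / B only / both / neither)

B only

Condition A:
Cu²⁺ is absent, so KosL is active.
Melibiose is absent, so CilL is inactive.
Itaconate is present, so MibB is active.
With repressor MibB bound, *wexX* is not transcribed.
So WexX is not produced.
Quinate is absent, so HaxB is active.
With repressor HaxB bound, *orvK* is not transcribed.
So OrvK is not produced.
Required activator WexX is absent, so *bexY* is not transcribed.
→ *bexY* is OFF in A.
Condition B:
Cu²⁺ is absent, so KosL is active.
Melibiose is present, so CilL is active.
Itaconate is absent, so MibB is inactive.
No repressor is bound and CilL is active, so *wexX* is transcribed.
So WexX is produced and active.
Quinate is absent, so HaxB is active.
With repressor HaxB bound, *orvK* is not transcribed.
So OrvK is not produced.
No repressor is bound and KosL and WexX are active, so *bexY* is transcribed.
→ *bexY* is ON in B.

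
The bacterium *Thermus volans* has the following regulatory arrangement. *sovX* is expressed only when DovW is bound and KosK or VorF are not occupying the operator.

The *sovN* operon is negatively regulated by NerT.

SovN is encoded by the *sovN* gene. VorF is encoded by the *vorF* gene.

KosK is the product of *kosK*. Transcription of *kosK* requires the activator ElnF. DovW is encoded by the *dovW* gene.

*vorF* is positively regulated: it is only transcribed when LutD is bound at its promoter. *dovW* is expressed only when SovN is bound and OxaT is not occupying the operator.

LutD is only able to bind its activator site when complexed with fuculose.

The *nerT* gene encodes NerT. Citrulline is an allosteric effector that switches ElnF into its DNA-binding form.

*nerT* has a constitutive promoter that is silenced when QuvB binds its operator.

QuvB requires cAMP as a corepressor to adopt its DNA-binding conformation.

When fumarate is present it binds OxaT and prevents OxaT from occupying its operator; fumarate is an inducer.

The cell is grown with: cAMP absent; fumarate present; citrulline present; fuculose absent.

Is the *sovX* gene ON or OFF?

Citrulline is present, so ElnF is active.
No repressor is bound and ElnF is active, so *kosK* is transcribed.
So KosK is produced and active.
Fumarate is present, so OxaT is inactive.
cAMP is absent, so QuvB is inactive.
With no repressor bound, *nerT* is transcribed.
So NerT is produced and active.
With repressor NerT bound, *sovN* is not transcribed.
So SovN is not produced.
Required activator SovN is absent, so *dovW* is not transcribed.
So DovW is not produced.
Fuculose is absent, so LutD is inactive.
Required activator LutD is absent, so *vorF* is not transcribed.
So VorF is not produced.
With repressor KosK bound, *sovX* is not transcribed.

OFF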